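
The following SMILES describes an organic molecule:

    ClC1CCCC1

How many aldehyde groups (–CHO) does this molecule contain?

Scan the SMILES for the aldehyde motif — none present.

0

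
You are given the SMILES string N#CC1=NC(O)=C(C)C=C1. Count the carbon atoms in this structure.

Count every carbon token in the SMILES (each C, including those in ring-closure positions and inside branches).
Carbon count: 7.

7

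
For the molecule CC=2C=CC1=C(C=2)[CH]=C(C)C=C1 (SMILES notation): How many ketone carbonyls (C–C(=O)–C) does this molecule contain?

0

Scan the SMILES for the ketone motif — none present.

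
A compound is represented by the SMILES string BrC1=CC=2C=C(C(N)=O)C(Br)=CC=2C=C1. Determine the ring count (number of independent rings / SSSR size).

2

In SMILES, each pair of matching ring-closure digits denotes one ring-closing bond; the number of such bonds equals the number of independent rings.
Ring-closure bonds here: 2.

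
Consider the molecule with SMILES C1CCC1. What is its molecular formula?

C4H8

Walk through each heavy atom and fill implicit hydrogens from standard valence (C 4, N 3, O 2, S 2, halogen 1):
  atom 1: C, bond orders sum to 2 (valence 4) → 2 H
  atom 2: C, bond orders sum to 2 (valence 4) → 2 H
  atom 3: C, bond orders sum to 2 (valence 4) → 2 H
  atom 4: C, bond orders sum to 2 (valence 4) → 2 H
Totals → C:4, H:8.
In Hill order: C4H8.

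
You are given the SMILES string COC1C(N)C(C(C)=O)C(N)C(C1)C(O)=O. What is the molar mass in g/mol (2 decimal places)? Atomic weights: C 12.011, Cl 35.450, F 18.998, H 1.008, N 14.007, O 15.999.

230.26 g/mol

First, the molecular formula is C10H18N2O4 (counting implicit H from valence).
  C: 10 × 12.011 = 120.110
  H: 18 × 1.008 = 18.144
  N: 2 × 14.007 = 28.014
  O: 4 × 15.999 = 63.996
Sum: 10×12.011 + 18×1.008 + 2×14.007 + 4×15.999 = 230.264 → 230.26 g/mol.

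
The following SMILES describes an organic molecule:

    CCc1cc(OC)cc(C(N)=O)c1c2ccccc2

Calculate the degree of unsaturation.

Molecular formula: C16H17NO2.
DoU = (2C + 2 + N − H − X) / 2, where X is the halogen count and O/S are ignored.
    = (2·16 + 2 + 1 − 17 − 0) / 2 = 18 / 2 = 9.

9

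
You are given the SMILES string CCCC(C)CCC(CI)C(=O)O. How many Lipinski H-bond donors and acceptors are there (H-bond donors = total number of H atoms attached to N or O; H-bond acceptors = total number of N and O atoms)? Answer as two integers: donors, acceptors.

1, 2

Donors: find every N or O and count the H atoms it carries.
  atom 12 (O): bond orders sum to 2 → 0 H
  atom 13 (O): bond orders sum to 1 → 1 H
Lipinski HBD = 1.
Acceptors: N atoms = 0, O atoms = 2 → HBA = 2.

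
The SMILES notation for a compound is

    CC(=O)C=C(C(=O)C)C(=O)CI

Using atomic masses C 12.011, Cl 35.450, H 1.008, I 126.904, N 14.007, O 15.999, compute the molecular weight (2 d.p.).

First, the molecular formula is C8H9IO3 (counting implicit H from valence).
  C: 8 × 12.011 = 96.088
  H: 9 × 1.008 = 9.072
  I: 1 × 126.904 = 126.904
  O: 3 × 15.999 = 47.997
Sum: 8×12.011 + 9×1.008 + 1×126.904 + 3×15.999 = 280.061 → 280.06 g/mol.

280.06 g/mol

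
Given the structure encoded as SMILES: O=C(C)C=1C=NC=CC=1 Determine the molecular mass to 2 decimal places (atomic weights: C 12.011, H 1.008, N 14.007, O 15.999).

First, the molecular formula is C7H7NO (counting implicit H from valence).
  C: 7 × 12.011 = 84.077
  H: 7 × 1.008 = 7.056
  N: 1 × 14.007 = 14.007
  O: 1 × 15.999 = 15.999
Sum: 7×12.011 + 7×1.008 + 1×14.007 + 1×15.999 = 121.139 → 121.14 g/mol.

121.14 g/mol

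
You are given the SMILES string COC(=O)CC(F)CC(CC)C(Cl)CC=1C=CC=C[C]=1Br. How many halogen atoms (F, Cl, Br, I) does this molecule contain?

Halogen atoms appear at heavy-atom positions 7, 13, 21 (1×Br, 1×Cl, 1×F).
Other groups present: 1 ester.
Halogen count: 3.

3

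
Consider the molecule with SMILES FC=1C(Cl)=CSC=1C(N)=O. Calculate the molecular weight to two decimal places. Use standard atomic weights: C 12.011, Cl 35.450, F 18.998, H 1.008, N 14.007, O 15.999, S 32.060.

179.59 g/mol

First, the molecular formula is C5H3ClFNOS (counting implicit H from valence).
  C: 5 × 12.011 = 60.055
  Cl: 1 × 35.450 = 35.450
  F: 1 × 18.998 = 18.998
  H: 3 × 1.008 = 3.024
  N: 1 × 14.007 = 14.007
  O: 1 × 15.999 = 15.999
  S: 1 × 32.060 = 32.060
Sum: 5×12.011 + 1×35.450 + 1×18.998 + 3×1.008 + 1×14.007 + 1×15.999 + 1×32.060 = 179.593 → 179.59 g/mol.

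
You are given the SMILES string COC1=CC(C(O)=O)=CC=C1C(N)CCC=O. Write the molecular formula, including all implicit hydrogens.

Walk through each heavy atom and fill implicit hydrogens from standard valence (C 4, N 3, O 2, S 2, halogen 1):
  atom 1: C, bond orders sum to 1 (valence 4) → 3 H
  atom 2: O, bond orders sum to 2 (valence 2) → 0 H
  atom 3: C, bond orders sum to 4 (valence 4) → 0 H
  atom 4: C, bond orders sum to 3 (valence 4) → 1 H
  atom 5: C, bond orders sum to 4 (valence 4) → 0 H
  atom 6: C, bond orders sum to 4 (valence 4) → 0 H
  atom 7: O, bond orders sum to 1 (valence 2) → 1 H
  atom 8: O, bond orders sum to 2 (valence 2) → 0 H
  atom 9: C, bond orders sum to 3 (valence 4) → 1 H
  atom 10: C, bond orders sum to 3 (valence 4) → 1 H
  atom 11: C, bond orders sum to 4 (valence 4) → 0 H
  atom 12: C, bond orders sum to 3 (valence 4) → 1 H
  atom 13: N, bond orders sum to 1 (valence 3) → 2 H
  atom 14: C, bond orders sum to 2 (valence 4) → 2 H
  atom 15: C, bond orders sum to 2 (valence 4) → 2 H
  atom 16: C, bond orders sum to 3 (valence 4) → 1 H
  atom 17: O, bond orders sum to 2 (valence 2) → 0 H
Totals → C:12, H:15, N:1, O:4.

C12H15NO4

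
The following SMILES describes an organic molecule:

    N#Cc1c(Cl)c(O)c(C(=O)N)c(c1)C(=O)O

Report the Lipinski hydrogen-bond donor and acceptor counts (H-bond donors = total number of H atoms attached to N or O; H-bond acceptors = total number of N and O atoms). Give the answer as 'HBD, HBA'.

4, 6

Donors: find every N or O and count the H atoms it carries.
  atom 1 (N): bond orders sum to 3 → 0 H
  atom 7 (O): bond orders sum to 1 → 1 H
  atom 10 (O): bond orders sum to 2 → 0 H
  atom 11 (N): bond orders sum to 1 → 2 H
  atom 15 (O): bond orders sum to 2 → 0 H
  atom 16 (O): bond orders sum to 1 → 1 H
Lipinski HBD = 4.
Acceptors: N atoms = 2, O atoms = 4 → HBA = 6.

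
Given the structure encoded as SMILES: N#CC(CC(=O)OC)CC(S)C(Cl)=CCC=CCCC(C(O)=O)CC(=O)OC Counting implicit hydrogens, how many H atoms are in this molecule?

Walk through each heavy atom and fill implicit hydrogens from standard valence (C 4, N 3, O 2, S 2, halogen 1):
  atom 1: N, bond orders sum to 3 (valence 3) → 0 H
  atom 2: C, bond orders sum to 4 (valence 4) → 0 H
  atom 3: C, bond orders sum to 3 (valence 4) → 1 H
  atom 4: C, bond orders sum to 2 (valence 4) → 2 H
  atom 5: C, bond orders sum to 4 (valence 4) → 0 H
  atom 6: O, bond orders sum to 2 (valence 2) → 0 H
  atom 7: O, bond orders sum to 2 (valence 2) → 0 H
  atom 8: C, bond orders sum to 1 (valence 4) → 3 H
  atom 9: C, bond orders sum to 2 (valence 4) → 2 H
  atom 10: C, bond orders sum to 3 (valence 4) → 1 H
  atom 11: S, bond orders sum to 1 (valence 2) → 1 H
  atom 12: C, bond orders sum to 4 (valence 4) → 0 H
  atom 13: Cl (halogen, monovalent) → 0 H
  atom 14: C, bond orders sum to 3 (valence 4) → 1 H
  atom 15: C, bond orders sum to 2 (valence 4) → 2 H
  atom 16: C, bond orders sum to 3 (valence 4) → 1 H
  atom 17: C, bond orders sum to 3 (valence 4) → 1 H
  atom 18: C, bond orders sum to 2 (valence 4) → 2 H
  atom 19: C, bond orders sum to 2 (valence 4) → 2 H
  atom 20: C, bond orders sum to 3 (valence 4) → 1 H
  atom 21: C, bond orders sum to 4 (valence 4) → 0 H
  atom 22: O, bond orders sum to 1 (valence 2) → 1 H
  atom 23: O, bond orders sum to 2 (valence 2) → 0 H
  atom 24: C, bond orders sum to 2 (valence 4) → 2 H
  atom 25: C, bond orders sum to 4 (valence 4) → 0 H
  atom 26: O, bond orders sum to 2 (valence 2) → 0 H
  atom 27: O, bond orders sum to 2 (valence 2) → 0 H
  atom 28: C, bond orders sum to 1 (valence 4) → 3 H
Total hydrogens: 26.

26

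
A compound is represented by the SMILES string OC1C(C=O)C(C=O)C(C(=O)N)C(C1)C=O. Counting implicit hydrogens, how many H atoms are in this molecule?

13

Walk through each heavy atom and fill implicit hydrogens from standard valence (C 4, N 3, O 2, S 2, halogen 1):
  atom 1: O, bond orders sum to 1 (valence 2) → 1 H
  atom 2: C, bond orders sum to 3 (valence 4) → 1 H
  atom 3: C, bond orders sum to 3 (valence 4) → 1 H
  atom 4: C, bond orders sum to 3 (valence 4) → 1 H
  atom 5: O, bond orders sum to 2 (valence 2) → 0 H
  atom 6: C, bond orders sum to 3 (valence 4) → 1 H
  atom 7: C, bond orders sum to 3 (valence 4) → 1 H
  atom 8: O, bond orders sum to 2 (valence 2) → 0 H
  atom 9: C, bond orders sum to 3 (valence 4) → 1 H
  atom 10: C, bond orders sum to 4 (valence 4) → 0 H
  atom 11: O, bond orders sum to 2 (valence 2) → 0 H
  atom 12: N, bond orders sum to 1 (valence 3) → 2 H
  atom 13: C, bond orders sum to 3 (valence 4) → 1 H
  atom 14: C, bond orders sum to 2 (valence 4) → 2 H
  atom 15: C, bond orders sum to 3 (valence 4) → 1 H
  atom 16: O, bond orders sum to 2 (valence 2) → 0 H
Total hydrogens: 13.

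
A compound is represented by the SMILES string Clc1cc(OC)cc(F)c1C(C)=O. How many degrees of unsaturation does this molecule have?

Molecular formula: C9H8ClFO2.
DoU = (2C + 2 + N − H − X) / 2, where X is the halogen count and O/S are ignored.
    = (2·9 + 2 + 0 − 8 − 2) / 2 = 10 / 2 = 5.

5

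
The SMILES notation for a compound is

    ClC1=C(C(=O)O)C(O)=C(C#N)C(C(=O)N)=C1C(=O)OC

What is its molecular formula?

C11H7ClN2O6

Walk through each heavy atom and fill implicit hydrogens from standard valence (C 4, N 3, O 2, S 2, halogen 1):
  atom 1: Cl (halogen, monovalent) → 0 H
  atom 2: C, bond orders sum to 4 (valence 4) → 0 H
  atom 3: C, bond orders sum to 4 (valence 4) → 0 H
  atom 4: C, bond orders sum to 4 (valence 4) → 0 H
  atom 5: O, bond orders sum to 2 (valence 2) → 0 H
  atom 6: O, bond orders sum to 1 (valence 2) → 1 H
  atom 7: C, bond orders sum to 4 (valence 4) → 0 H
  atom 8: O, bond orders sum to 1 (valence 2) → 1 H
  atom 9: C, bond orders sum to 4 (valence 4) → 0 H
  atom 10: C, bond orders sum to 4 (valence 4) → 0 H
  atom 11: N, bond orders sum to 3 (valence 3) → 0 H
  atom 12: C, bond orders sum to 4 (valence 4) → 0 H
  atom 13: C, bond orders sum to 4 (valence 4) → 0 H
  atom 14: O, bond orders sum to 2 (valence 2) → 0 H
  atom 15: N, bond orders sum to 1 (valence 3) → 2 H
  atom 16: C, bond orders sum to 4 (valence 4) → 0 H
  atom 17: C, bond orders sum to 4 (valence 4) → 0 H
  atom 18: O, bond orders sum to 2 (valence 2) → 0 H
  atom 19: O, bond orders sum to 2 (valence 2) → 0 H
  atom 20: C, bond orders sum to 1 (valence 4) → 3 H
Totals → C:11, H:7, Cl:1, N:2, O:6.
In Hill order: C11H7ClN2O6.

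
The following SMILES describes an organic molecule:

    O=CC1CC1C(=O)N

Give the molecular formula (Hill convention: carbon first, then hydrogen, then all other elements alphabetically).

C5H7NO2

Walk through each heavy atom and fill implicit hydrogens from standard valence (C 4, N 3, O 2, S 2, halogen 1):
  atom 1: O, bond orders sum to 2 (valence 2) → 0 H
  atom 2: C, bond orders sum to 3 (valence 4) → 1 H
  atom 3: C, bond orders sum to 3 (valence 4) → 1 H
  atom 4: C, bond orders sum to 2 (valence 4) → 2 H
  atom 5: C, bond orders sum to 3 (valence 4) → 1 H
  atom 6: C, bond orders sum to 4 (valence 4) → 0 H
  atom 7: O, bond orders sum to 2 (valence 2) → 0 H
  atom 8: N, bond orders sum to 1 (valence 3) → 2 H
Totals → C:5, H:7, N:1, O:2.
In Hill order: C5H7NO2.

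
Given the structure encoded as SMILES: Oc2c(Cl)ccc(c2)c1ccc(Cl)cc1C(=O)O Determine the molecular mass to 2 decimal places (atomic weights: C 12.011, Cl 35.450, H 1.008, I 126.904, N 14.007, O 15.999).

First, the molecular formula is C13H8Cl2O3 (counting implicit H from valence).
  C: 13 × 12.011 = 156.143
  Cl: 2 × 35.450 = 70.900
  H: 8 × 1.008 = 8.064
  O: 3 × 15.999 = 47.997
Sum: 13×12.011 + 2×35.450 + 8×1.008 + 3×15.999 = 283.104 → 283.10 g/mol.

283.10 g/mol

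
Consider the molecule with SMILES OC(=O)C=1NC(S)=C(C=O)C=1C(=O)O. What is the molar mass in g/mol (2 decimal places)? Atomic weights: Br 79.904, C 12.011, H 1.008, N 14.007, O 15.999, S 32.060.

215.18 g/mol

First, the molecular formula is C7H5NO5S (counting implicit H from valence).
  C: 7 × 12.011 = 84.077
  H: 5 × 1.008 = 5.040
  N: 1 × 14.007 = 14.007
  O: 5 × 15.999 = 79.995
  S: 1 × 32.060 = 32.060
Sum: 7×12.011 + 5×1.008 + 1×14.007 + 5×15.999 + 1×32.060 = 215.179 → 215.18 g/mol.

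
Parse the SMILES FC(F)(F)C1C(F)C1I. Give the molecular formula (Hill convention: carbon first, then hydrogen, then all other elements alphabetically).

Walk through each heavy atom and fill implicit hydrogens from standard valence (C 4, N 3, O 2, S 2, halogen 1):
  atom 1: F (halogen, monovalent) → 0 H
  atom 2: C, bond orders sum to 4 (valence 4) → 0 H
  atom 3: F (halogen, monovalent) → 0 H
  atom 4: F (halogen, monovalent) → 0 H
  atom 5: C, bond orders sum to 3 (valence 4) → 1 H
  atom 6: C, bond orders sum to 3 (valence 4) → 1 H
  atom 7: F (halogen, monovalent) → 0 H
  atom 8: C, bond orders sum to 3 (valence 4) → 1 H
  atom 9: I (halogen, monovalent) → 0 H
Totals → C:4, H:3, F:4, I:1.

C4H3F4I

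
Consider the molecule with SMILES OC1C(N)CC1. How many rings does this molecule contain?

In SMILES, each pair of matching ring-closure digits denotes one ring-closing bond; the number of such bonds equals the number of independent rings.
Ring-closure bonds here: 1.

1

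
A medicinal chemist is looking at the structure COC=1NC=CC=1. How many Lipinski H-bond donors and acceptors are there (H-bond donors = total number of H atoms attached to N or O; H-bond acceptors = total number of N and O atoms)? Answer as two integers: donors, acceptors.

1, 2

Donors: find every N or O and count the H atoms it carries.
  atom 2 (O): bond orders sum to 2 → 0 H
  atom 4 (N): bond orders sum to 2 → 1 H
Lipinski HBD = 1.
Acceptors: N atoms = 1, O atoms = 1 → HBA = 2.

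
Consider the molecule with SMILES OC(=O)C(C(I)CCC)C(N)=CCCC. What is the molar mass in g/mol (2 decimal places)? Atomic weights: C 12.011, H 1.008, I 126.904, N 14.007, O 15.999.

325.19 g/mol

First, the molecular formula is C11H20INO2 (counting implicit H from valence).
  C: 11 × 12.011 = 132.121
  H: 20 × 1.008 = 20.160
  I: 1 × 126.904 = 126.904
  N: 1 × 14.007 = 14.007
  O: 2 × 15.999 = 31.998
Sum: 11×12.011 + 20×1.008 + 1×126.904 + 1×14.007 + 2×15.999 = 325.190 → 325.19 g/mol.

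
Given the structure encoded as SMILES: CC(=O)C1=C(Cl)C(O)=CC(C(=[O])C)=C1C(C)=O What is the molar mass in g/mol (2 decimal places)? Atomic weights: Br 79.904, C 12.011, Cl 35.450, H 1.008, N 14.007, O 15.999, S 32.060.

First, the molecular formula is C12H11ClO4 (counting implicit H from valence).
  C: 12 × 12.011 = 144.132
  Cl: 1 × 35.450 = 35.450
  H: 11 × 1.008 = 11.088
  O: 4 × 15.999 = 63.996
Sum: 12×12.011 + 1×35.450 + 11×1.008 + 4×15.999 = 254.666 → 254.67 g/mol.

254.67 g/mol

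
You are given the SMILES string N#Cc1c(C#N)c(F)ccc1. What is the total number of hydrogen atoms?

Walk through each heavy atom and fill implicit hydrogens from standard valence (C 4, N 3, O 2, S 2, halogen 1); for lowercase aromatic atoms, an aromatic c carries 1 H when it has two neighbours and 0 H with three, and aromatic n carries 0 H:
  atom 1: N, bond orders sum to 3 (valence 3) → 0 H
  atom 2: C, bond orders sum to 4 (valence 4) → 0 H
  atom 3: aromatic c, 3 neighbours → 0 H
  atom 4: aromatic c, 3 neighbours → 0 H
  atom 5: C, bond orders sum to 4 (valence 4) → 0 H
  atom 6: N, bond orders sum to 3 (valence 3) → 0 H
  atom 7: aromatic c, 3 neighbours → 0 H
  atom 8: F (halogen, monovalent) → 0 H
  atom 9: aromatic c, 2 neighbours → 1 H
  atom 10: aromatic c, 2 neighbours → 1 H
  atom 11: aromatic c, 2 neighbours → 1 H
Total hydrogens: 3.

3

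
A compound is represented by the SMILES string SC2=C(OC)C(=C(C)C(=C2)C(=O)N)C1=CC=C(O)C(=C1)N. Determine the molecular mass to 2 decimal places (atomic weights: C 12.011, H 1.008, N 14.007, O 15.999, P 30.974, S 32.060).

First, the molecular formula is C15H16N2O3S (counting implicit H from valence).
  C: 15 × 12.011 = 180.165
  H: 16 × 1.008 = 16.128
  N: 2 × 14.007 = 28.014
  O: 3 × 15.999 = 47.997
  S: 1 × 32.060 = 32.060
Sum: 15×12.011 + 16×1.008 + 2×14.007 + 3×15.999 + 1×32.060 = 304.364 → 304.36 g/mol.

304.36 g/mol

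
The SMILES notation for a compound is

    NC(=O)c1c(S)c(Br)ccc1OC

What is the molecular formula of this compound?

C8H8BrNO2S

Walk through each heavy atom and fill implicit hydrogens from standard valence (C 4, N 3, O 2, S 2, halogen 1); for lowercase aromatic atoms, an aromatic c carries 1 H when it has two neighbours and 0 H with three, and aromatic n carries 0 H:
  atom 1: N, bond orders sum to 1 (valence 3) → 2 H
  atom 2: C, bond orders sum to 4 (valence 4) → 0 H
  atom 3: O, bond orders sum to 2 (valence 2) → 0 H
  atom 4: aromatic c, 3 neighbours → 0 H
  atom 5: aromatic c, 3 neighbours → 0 H
  atom 6: S, bond orders sum to 1 (valence 2) → 1 H
  atom 7: aromatic c, 3 neighbours → 0 H
  atom 8: Br (halogen, monovalent) → 0 H
  atom 9: aromatic c, 2 neighbours → 1 H
  atom 10: aromatic c, 2 neighbours → 1 H
  atom 11: aromatic c, 3 neighbours → 0 H
  atom 12: O, bond orders sum to 2 (valence 2) → 0 H
  atom 13: C, bond orders sum to 1 (valence 4) → 3 H
Totals → C:8, H:8, Br:1, N:1, O:2, S:1.
In Hill order: C8H8BrNO2S.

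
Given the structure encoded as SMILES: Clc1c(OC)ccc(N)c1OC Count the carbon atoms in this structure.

Count every carbon token in the SMILES (each C, including those in ring-closure positions and inside branches).
Carbon count: 8.

8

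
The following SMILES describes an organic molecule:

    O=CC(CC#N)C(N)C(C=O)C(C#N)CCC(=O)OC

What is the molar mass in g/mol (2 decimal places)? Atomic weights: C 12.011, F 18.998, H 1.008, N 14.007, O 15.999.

279.30 g/mol

First, the molecular formula is C13H17N3O4 (counting implicit H from valence).
  C: 13 × 12.011 = 156.143
  H: 17 × 1.008 = 17.136
  N: 3 × 14.007 = 42.021
  O: 4 × 15.999 = 63.996
Sum: 13×12.011 + 17×1.008 + 3×14.007 + 4×15.999 = 279.296 → 279.30 g/mol.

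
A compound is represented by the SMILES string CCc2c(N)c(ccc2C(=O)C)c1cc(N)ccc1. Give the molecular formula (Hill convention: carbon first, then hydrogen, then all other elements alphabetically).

C16H18N2O

Walk through each heavy atom and fill implicit hydrogens from standard valence (C 4, N 3, O 2, S 2, halogen 1); for lowercase aromatic atoms, an aromatic c carries 1 H when it has two neighbours and 0 H with three, and aromatic n carries 0 H:
  atom 1: C, bond orders sum to 1 (valence 4) → 3 H
  atom 2: C, bond orders sum to 2 (valence 4) → 2 H
  atom 3: aromatic c, 3 neighbours → 0 H
  atom 4: aromatic c, 3 neighbours → 0 H
  atom 5: N, bond orders sum to 1 (valence 3) → 2 H
  atom 6: aromatic c, 3 neighbours → 0 H
  atom 7: aromatic c, 2 neighbours → 1 H
  atom 8: aromatic c, 2 neighbours → 1 H
  atom 9: aromatic c, 3 neighbours → 0 H
  atom 10: C, bond orders sum to 4 (valence 4) → 0 H
  atom 11: O, bond orders sum to 2 (valence 2) → 0 H
  atom 12: C, bond orders sum to 1 (valence 4) → 3 H
  atom 13: aromatic c, 3 neighbours → 0 H
  atom 14: aromatic c, 2 neighbours → 1 H
  atom 15: aromatic c, 3 neighbours → 0 H
  atom 16: N, bond orders sum to 1 (valence 3) → 2 H
  atom 17: aromatic c, 2 neighbours → 1 H
  atom 18: aromatic c, 2 neighbours → 1 H
  atom 19: aromatic c, 2 neighbours → 1 H
Totals → C:16, H:18, N:2, O:1.
In Hill order: C16H18N2O.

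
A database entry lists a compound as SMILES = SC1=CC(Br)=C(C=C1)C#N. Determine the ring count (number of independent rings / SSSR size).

In SMILES, each pair of matching ring-closure digits denotes one ring-closing bond; the number of such bonds equals the number of independent rings.
Ring-closure bonds here: 1.

1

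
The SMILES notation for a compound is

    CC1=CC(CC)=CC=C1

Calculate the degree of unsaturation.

4

Degree of unsaturation = (number of rings) + (number of π bonds).
Ring closures in the SMILES: 1.
π bonds: 3 double bonds (each 1 DoU) → 3 DoU from unsaturation.
Total DoU = 1 + 3 = 4.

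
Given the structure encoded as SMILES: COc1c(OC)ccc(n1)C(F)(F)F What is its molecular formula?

C8H8F3NO2

Walk through each heavy atom and fill implicit hydrogens from standard valence (C 4, N 3, O 2, S 2, halogen 1); for lowercase aromatic atoms, an aromatic c carries 1 H when it has two neighbours and 0 H with three, and aromatic n carries 0 H:
  atom 1: C, bond orders sum to 1 (valence 4) → 3 H
  atom 2: O, bond orders sum to 2 (valence 2) → 0 H
  atom 3: aromatic c, 3 neighbours → 0 H
  atom 4: aromatic c, 3 neighbours → 0 H
  atom 5: O, bond orders sum to 2 (valence 2) → 0 H
  atom 6: C, bond orders sum to 1 (valence 4) → 3 H
  atom 7: aromatic c, 2 neighbours → 1 H
  atom 8: aromatic c, 2 neighbours → 1 H
  atom 9: aromatic c, 3 neighbours → 0 H
  atom 10: aromatic n, 2 neighbours → 0 H
  atom 11: C, bond orders sum to 4 (valence 4) → 0 H
  atom 12: F (halogen, monovalent) → 0 H
  atom 13: F (halogen, monovalent) → 0 H
  atom 14: F (halogen, monovalent) → 0 H
Totals → C:8, H:8, F:3, N:1, O:2.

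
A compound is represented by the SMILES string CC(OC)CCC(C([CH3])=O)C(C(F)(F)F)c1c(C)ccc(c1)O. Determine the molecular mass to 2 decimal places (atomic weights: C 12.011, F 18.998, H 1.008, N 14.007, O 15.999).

First, the molecular formula is C17H23F3O3 (counting implicit H from valence).
  C: 17 × 12.011 = 204.187
  F: 3 × 18.998 = 56.994
  H: 23 × 1.008 = 23.184
  O: 3 × 15.999 = 47.997
Sum: 17×12.011 + 3×18.998 + 23×1.008 + 3×15.999 = 332.362 → 332.36 g/mol.

332.36 g/mol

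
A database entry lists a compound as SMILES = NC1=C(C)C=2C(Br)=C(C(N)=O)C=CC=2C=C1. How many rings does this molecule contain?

2

In SMILES, each pair of matching ring-closure digits denotes one ring-closing bond; the number of such bonds equals the number of independent rings.
Ring-closure bonds here: 2.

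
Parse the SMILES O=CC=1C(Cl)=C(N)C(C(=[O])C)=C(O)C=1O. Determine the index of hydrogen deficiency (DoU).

Degree of unsaturation = (number of rings) + (number of π bonds).
Ring closures in the SMILES: 1.
π bonds: 5 double bonds (each 1 DoU) → 5 DoU from unsaturation.
Total DoU = 1 + 5 = 6.

6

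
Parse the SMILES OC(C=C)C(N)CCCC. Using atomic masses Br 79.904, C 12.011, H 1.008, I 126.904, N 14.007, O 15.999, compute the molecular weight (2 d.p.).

First, the molecular formula is C8H17NO (counting implicit H from valence).
  C: 8 × 12.011 = 96.088
  H: 17 × 1.008 = 17.136
  N: 1 × 14.007 = 14.007
  O: 1 × 15.999 = 15.999
Sum: 8×12.011 + 17×1.008 + 1×14.007 + 1×15.999 = 143.230 → 143.23 g/mol.

143.23 g/mol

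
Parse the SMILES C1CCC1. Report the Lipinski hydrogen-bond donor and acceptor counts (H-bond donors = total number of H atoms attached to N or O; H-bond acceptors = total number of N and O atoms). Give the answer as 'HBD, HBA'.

0, 0

Donors: find every N or O and count the H atoms it carries.
  (no N or O atoms present)
Lipinski HBD = 0.
Acceptors: N atoms = 0, O atoms = 0 → HBA = 0.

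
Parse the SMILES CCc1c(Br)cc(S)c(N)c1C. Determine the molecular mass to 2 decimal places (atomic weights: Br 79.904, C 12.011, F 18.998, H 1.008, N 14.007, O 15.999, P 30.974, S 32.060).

First, the molecular formula is C9H12BrNS (counting implicit H from valence).
  Br: 1 × 79.904 = 79.904
  C: 9 × 12.011 = 108.099
  H: 12 × 1.008 = 12.096
  N: 1 × 14.007 = 14.007
  S: 1 × 32.060 = 32.060
Sum: 1×79.904 + 9×12.011 + 12×1.008 + 1×14.007 + 1×32.060 = 246.166 → 246.17 g/mol.

246.17 g/mol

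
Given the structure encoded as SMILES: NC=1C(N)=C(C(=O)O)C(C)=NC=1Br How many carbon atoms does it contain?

Count every carbon token in the SMILES (each C, including those in ring-closure positions and inside branches).
Carbon count: 7.

7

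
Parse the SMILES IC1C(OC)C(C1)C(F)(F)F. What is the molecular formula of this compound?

Walk through each heavy atom and fill implicit hydrogens from standard valence (C 4, N 3, O 2, S 2, halogen 1):
  atom 1: I (halogen, monovalent) → 0 H
  atom 2: C, bond orders sum to 3 (valence 4) → 1 H
  atom 3: C, bond orders sum to 3 (valence 4) → 1 H
  atom 4: O, bond orders sum to 2 (valence 2) → 0 H
  atom 5: C, bond orders sum to 1 (valence 4) → 3 H
  atom 6: C, bond orders sum to 3 (valence 4) → 1 H
  atom 7: C, bond orders sum to 2 (valence 4) → 2 H
  atom 8: C, bond orders sum to 4 (valence 4) → 0 H
  atom 9: F (halogen, monovalent) → 0 H
  atom 10: F (halogen, monovalent) → 0 H
  atom 11: F (halogen, monovalent) → 0 H
Totals → C:6, H:8, F:3, I:1, O:1.
In Hill order: C6H8F3IO.

C6H8F3IO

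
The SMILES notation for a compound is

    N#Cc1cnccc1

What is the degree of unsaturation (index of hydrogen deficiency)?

6

Molecular formula: C6H4N2.
DoU = (2C + 2 + N − H − X) / 2, where X is the halogen count and O/S are ignored.
    = (2·6 + 2 + 2 − 4 − 0) / 2 = 12 / 2 = 6.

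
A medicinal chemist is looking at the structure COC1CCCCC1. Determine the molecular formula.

C7H14O

Walk through each heavy atom and fill implicit hydrogens from standard valence (C 4, N 3, O 2, S 2, halogen 1):
  atom 1: C, bond orders sum to 1 (valence 4) → 3 H
  atom 2: O, bond orders sum to 2 (valence 2) → 0 H
  atom 3: C, bond orders sum to 3 (valence 4) → 1 H
  atom 4: C, bond orders sum to 2 (valence 4) → 2 H
  atom 5: C, bond orders sum to 2 (valence 4) → 2 H
  atom 6: C, bond orders sum to 2 (valence 4) → 2 H
  atom 7: C, bond orders sum to 2 (valence 4) → 2 H
  atom 8: C, bond orders sum to 2 (valence 4) → 2 H
Totals → C:7, H:14, O:1.
In Hill order: C7H14O.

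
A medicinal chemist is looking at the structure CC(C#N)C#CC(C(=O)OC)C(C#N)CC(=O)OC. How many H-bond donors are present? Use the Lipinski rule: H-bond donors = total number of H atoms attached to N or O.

Donors: find every N or O and count the H atoms it carries.
  atom 4 (N): bond orders sum to 3 → 0 H
  atom 9 (O): bond orders sum to 2 → 0 H
  atom 10 (O): bond orders sum to 2 → 0 H
  atom 14 (N): bond orders sum to 3 → 0 H
  atom 17 (O): bond orders sum to 2 → 0 H
  atom 18 (O): bond orders sum to 2 → 0 H
Lipinski HBD = 0.

0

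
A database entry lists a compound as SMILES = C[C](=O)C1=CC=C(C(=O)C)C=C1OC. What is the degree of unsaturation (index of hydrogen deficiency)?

6

Molecular formula: C11H12O3.
DoU = (2C + 2 + N − H − X) / 2, where X is the halogen count and O/S are ignored.
    = (2·11 + 2 + 0 − 12 − 0) / 2 = 12 / 2 = 6.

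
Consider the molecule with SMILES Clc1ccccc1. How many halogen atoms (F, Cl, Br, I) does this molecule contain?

1

Halogen atoms appear at heavy-atom position 1 (1×Cl).
Halogen count: 1.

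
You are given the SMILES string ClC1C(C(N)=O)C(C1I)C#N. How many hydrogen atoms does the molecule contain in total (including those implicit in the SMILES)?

6

Walk through each heavy atom and fill implicit hydrogens from standard valence (C 4, N 3, O 2, S 2, halogen 1):
  atom 1: Cl (halogen, monovalent) → 0 H
  atom 2: C, bond orders sum to 3 (valence 4) → 1 H
  atom 3: C, bond orders sum to 3 (valence 4) → 1 H
  atom 4: C, bond orders sum to 4 (valence 4) → 0 H
  atom 5: N, bond orders sum to 1 (valence 3) → 2 H
  atom 6: O, bond orders sum to 2 (valence 2) → 0 H
  atom 7: C, bond orders sum to 3 (valence 4) → 1 H
  atom 8: C, bond orders sum to 3 (valence 4) → 1 H
  atom 9: I (halogen, monovalent) → 0 H
  atom 10: C, bond orders sum to 4 (valence 4) → 0 H
  atom 11: N, bond orders sum to 3 (valence 3) → 0 H
Total hydrogens: 6.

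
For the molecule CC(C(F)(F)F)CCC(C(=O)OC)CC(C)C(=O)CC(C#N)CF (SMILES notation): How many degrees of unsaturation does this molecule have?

4

Degree of unsaturation = (number of rings) + (number of π bonds).
Ring closures in the SMILES: 0.
π bonds: 2 double bonds (each 1 DoU), 1 triple bond (each 2 DoU) → 4 DoU from unsaturation.
Total DoU = 0 + 4 = 4.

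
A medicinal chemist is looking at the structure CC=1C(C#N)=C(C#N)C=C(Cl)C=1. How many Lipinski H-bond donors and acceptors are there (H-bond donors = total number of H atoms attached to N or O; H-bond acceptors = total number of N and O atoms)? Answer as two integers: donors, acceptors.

Donors: find every N or O and count the H atoms it carries.
  atom 5 (N): bond orders sum to 3 → 0 H
  atom 8 (N): bond orders sum to 3 → 0 H
Lipinski HBD = 0.
Acceptors: N atoms = 2, O atoms = 0 → HBA = 2.

0, 2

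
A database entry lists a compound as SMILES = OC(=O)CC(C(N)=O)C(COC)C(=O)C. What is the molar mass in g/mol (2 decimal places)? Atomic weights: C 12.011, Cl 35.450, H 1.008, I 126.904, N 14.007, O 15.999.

First, the molecular formula is C9H15NO5 (counting implicit H from valence).
  C: 9 × 12.011 = 108.099
  H: 15 × 1.008 = 15.120
  N: 1 × 14.007 = 14.007
  O: 5 × 15.999 = 79.995
Sum: 9×12.011 + 15×1.008 + 1×14.007 + 5×15.999 = 217.221 → 217.22 g/mol.

217.22 g/mol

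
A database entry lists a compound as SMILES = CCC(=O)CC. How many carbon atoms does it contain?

5

Count every carbon token in the SMILES (each C, including those in ring-closure positions and inside branches).
Carbon count: 5.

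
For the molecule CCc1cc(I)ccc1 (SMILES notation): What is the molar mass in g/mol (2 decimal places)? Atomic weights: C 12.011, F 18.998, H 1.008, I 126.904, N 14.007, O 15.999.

First, the molecular formula is C8H9I (counting implicit H from valence).
  C: 8 × 12.011 = 96.088
  H: 9 × 1.008 = 9.072
  I: 1 × 126.904 = 126.904
Sum: 8×12.011 + 9×1.008 + 1×126.904 = 232.064 → 232.06 g/mol.

232.06 g/mol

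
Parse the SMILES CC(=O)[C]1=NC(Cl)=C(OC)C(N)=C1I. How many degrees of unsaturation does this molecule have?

Degree of unsaturation = (number of rings) + (number of π bonds).
Ring closures in the SMILES: 1.
π bonds: 4 double bonds (each 1 DoU) → 4 DoU from unsaturation.
Total DoU = 1 + 4 = 5.

5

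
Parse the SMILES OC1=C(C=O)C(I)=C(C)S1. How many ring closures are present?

1

In SMILES, each pair of matching ring-closure digits denotes one ring-closing bond; the number of such bonds equals the number of independent rings.
Ring-closure bonds here: 1.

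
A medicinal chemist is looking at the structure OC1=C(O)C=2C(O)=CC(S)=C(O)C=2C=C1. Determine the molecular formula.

Walk through each heavy atom and fill implicit hydrogens from standard valence (C 4, N 3, O 2, S 2, halogen 1):
  atom 1: O, bond orders sum to 1 (valence 2) → 1 H
  atom 2: C, bond orders sum to 4 (valence 4) → 0 H
  atom 3: C, bond orders sum to 4 (valence 4) → 0 H
  atom 4: O, bond orders sum to 1 (valence 2) → 1 H
  atom 5: C, bond orders sum to 4 (valence 4) → 0 H
  atom 6: C, bond orders sum to 4 (valence 4) → 0 H
  atom 7: O, bond orders sum to 1 (valence 2) → 1 H
  atom 8: C, bond orders sum to 3 (valence 4) → 1 H
  atom 9: C, bond orders sum to 4 (valence 4) → 0 H
  atom 10: S, bond orders sum to 1 (valence 2) → 1 H
  atom 11: C, bond orders sum to 4 (valence 4) → 0 H
  atom 12: O, bond orders sum to 1 (valence 2) → 1 H
  atom 13: C, bond orders sum to 4 (valence 4) → 0 H
  atom 14: C, bond orders sum to 3 (valence 4) → 1 H
  atom 15: C, bond orders sum to 3 (valence 4) → 1 H
Totals → C:10, H:8, O:4, S:1.

C10H8O4S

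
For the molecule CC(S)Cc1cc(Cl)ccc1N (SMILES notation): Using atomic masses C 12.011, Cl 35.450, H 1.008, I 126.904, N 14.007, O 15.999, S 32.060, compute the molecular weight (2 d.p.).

First, the molecular formula is C9H12ClNS (counting implicit H from valence).
  C: 9 × 12.011 = 108.099
  Cl: 1 × 35.450 = 35.450
  H: 12 × 1.008 = 12.096
  N: 1 × 14.007 = 14.007
  S: 1 × 32.060 = 32.060
Sum: 9×12.011 + 1×35.450 + 12×1.008 + 1×14.007 + 1×32.060 = 201.712 → 201.71 g/mol.

201.71 g/mol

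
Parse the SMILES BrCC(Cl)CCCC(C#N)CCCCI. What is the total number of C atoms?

Count every carbon token in the SMILES (each C, including those in ring-closure positions and inside branches).
Carbon count: 11.

11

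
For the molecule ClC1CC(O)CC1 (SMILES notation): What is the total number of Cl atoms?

1

Scan the SMILES for Cl atoms (remember two-letter symbols like Cl and Br are single atoms).
Chlorine count: 1.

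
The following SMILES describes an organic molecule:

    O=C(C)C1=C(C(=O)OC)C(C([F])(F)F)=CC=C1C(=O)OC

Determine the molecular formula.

C13H11F3O5

Walk through each heavy atom and fill implicit hydrogens from standard valence (C 4, N 3, O 2, S 2, halogen 1):
  atom 1: O, bond orders sum to 2 (valence 2) → 0 H
  atom 2: C, bond orders sum to 4 (valence 4) → 0 H
  atom 3: C, bond orders sum to 1 (valence 4) → 3 H
  atom 4: C, bond orders sum to 4 (valence 4) → 0 H
  atom 5: C, bond orders sum to 4 (valence 4) → 0 H
  atom 6: C, bond orders sum to 4 (valence 4) → 0 H
  atom 7: O, bond orders sum to 2 (valence 2) → 0 H
  atom 8: O, bond orders sum to 2 (valence 2) → 0 H
  atom 9: C, bond orders sum to 1 (valence 4) → 3 H
  atom 10: C, bond orders sum to 4 (valence 4) → 0 H
  atom 11: C, bond orders sum to 4 (valence 4) → 0 H
  atom 12: F with explicit H count 0
  atom 13: F (halogen, monovalent) → 0 H
  atom 14: F (halogen, monovalent) → 0 H
  atom 15: C, bond orders sum to 3 (valence 4) → 1 H
  atom 16: C, bond orders sum to 3 (valence 4) → 1 H
  atom 17: C, bond orders sum to 4 (valence 4) → 0 H
  atom 18: C, bond orders sum to 4 (valence 4) → 0 H
  atom 19: O, bond orders sum to 2 (valence 2) → 0 H
  atom 20: O, bond orders sum to 2 (valence 2) → 0 H
  atom 21: C, bond orders sum to 1 (valence 4) → 3 H
Totals → C:13, H:11, F:3, O:5.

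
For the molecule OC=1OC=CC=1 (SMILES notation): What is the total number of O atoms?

2

Scan the SMILES for O atoms (remember two-letter symbols like Cl and Br are single atoms).
Oxygen count: 2.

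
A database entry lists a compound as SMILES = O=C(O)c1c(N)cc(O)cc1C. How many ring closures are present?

In SMILES, each pair of matching ring-closure digits denotes one ring-closing bond; the number of such bonds equals the number of independent rings.
Ring-closure bonds here: 1.

1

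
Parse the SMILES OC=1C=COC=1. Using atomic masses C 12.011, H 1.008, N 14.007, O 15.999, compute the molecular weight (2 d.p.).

First, the molecular formula is C4H4O2 (counting implicit H from valence).
  C: 4 × 12.011 = 48.044
  H: 4 × 1.008 = 4.032
  O: 2 × 15.999 = 31.998
Sum: 4×12.011 + 4×1.008 + 2×15.999 = 84.074 → 84.07 g/mol.

84.07 g/mol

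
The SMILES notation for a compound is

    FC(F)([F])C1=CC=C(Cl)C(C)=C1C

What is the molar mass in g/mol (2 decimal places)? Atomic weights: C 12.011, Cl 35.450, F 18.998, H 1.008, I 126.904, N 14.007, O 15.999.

First, the molecular formula is C9H8ClF3 (counting implicit H from valence).
  C: 9 × 12.011 = 108.099
  Cl: 1 × 35.450 = 35.450
  F: 3 × 18.998 = 56.994
  H: 8 × 1.008 = 8.064
Sum: 9×12.011 + 1×35.450 + 3×18.998 + 8×1.008 = 208.607 → 208.61 g/mol.

208.61 g/mol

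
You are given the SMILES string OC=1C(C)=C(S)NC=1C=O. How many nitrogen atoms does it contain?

1

Scan the SMILES for N atoms (remember two-letter symbols like Cl and Br are single atoms).
Nitrogen count: 1.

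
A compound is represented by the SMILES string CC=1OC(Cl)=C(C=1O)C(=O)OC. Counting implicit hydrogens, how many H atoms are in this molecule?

7

Walk through each heavy atom and fill implicit hydrogens from standard valence (C 4, N 3, O 2, S 2, halogen 1):
  atom 1: C, bond orders sum to 1 (valence 4) → 3 H
  atom 2: C, bond orders sum to 4 (valence 4) → 0 H
  atom 3: O, bond orders sum to 2 (valence 2) → 0 H
  atom 4: C, bond orders sum to 4 (valence 4) → 0 H
  atom 5: Cl (halogen, monovalent) → 0 H
  atom 6: C, bond orders sum to 4 (valence 4) → 0 H
  atom 7: C, bond orders sum to 4 (valence 4) → 0 H
  atom 8: O, bond orders sum to 1 (valence 2) → 1 H
  atom 9: C, bond orders sum to 4 (valence 4) → 0 H
  atom 10: O, bond orders sum to 2 (valence 2) → 0 H
  atom 11: O, bond orders sum to 2 (valence 2) → 0 H
  atom 12: C, bond orders sum to 1 (valence 4) → 3 H
Total hydrogens: 7.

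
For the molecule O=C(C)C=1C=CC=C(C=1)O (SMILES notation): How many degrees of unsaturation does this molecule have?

Degree of unsaturation = (number of rings) + (number of π bonds).
Ring closures in the SMILES: 1.
π bonds: 4 double bonds (each 1 DoU) → 4 DoU from unsaturation.
Total DoU = 1 + 4 = 5.

5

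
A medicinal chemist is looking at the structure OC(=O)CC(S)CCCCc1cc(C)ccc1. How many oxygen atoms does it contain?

Scan the SMILES for O atoms (remember two-letter symbols like Cl and Br are single atoms).
Oxygen count: 2.

2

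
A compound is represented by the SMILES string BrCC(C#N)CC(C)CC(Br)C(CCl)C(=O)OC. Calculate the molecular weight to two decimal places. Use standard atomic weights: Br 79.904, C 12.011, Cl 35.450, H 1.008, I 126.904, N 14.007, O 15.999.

403.54 g/mol

First, the molecular formula is C12H18Br2ClNO2 (counting implicit H from valence).
  Br: 2 × 79.904 = 159.808
  C: 12 × 12.011 = 144.132
  Cl: 1 × 35.450 = 35.450
  H: 18 × 1.008 = 18.144
  N: 1 × 14.007 = 14.007
  O: 2 × 15.999 = 31.998
Sum: 2×79.904 + 12×12.011 + 1×35.450 + 18×1.008 + 1×14.007 + 2×15.999 = 403.539 → 403.54 g/mol.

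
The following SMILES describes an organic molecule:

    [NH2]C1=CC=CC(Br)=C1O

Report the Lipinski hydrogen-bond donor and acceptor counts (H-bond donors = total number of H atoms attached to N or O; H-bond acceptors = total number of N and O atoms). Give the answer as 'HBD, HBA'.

Donors: find every N or O and count the H atoms it carries.
  atom 1 (N): bond orders sum to 1 → 2 H
  atom 9 (O): bond orders sum to 1 → 1 H
Lipinski HBD = 3.
Acceptors: N atoms = 1, O atoms = 1 → HBA = 2.

3, 2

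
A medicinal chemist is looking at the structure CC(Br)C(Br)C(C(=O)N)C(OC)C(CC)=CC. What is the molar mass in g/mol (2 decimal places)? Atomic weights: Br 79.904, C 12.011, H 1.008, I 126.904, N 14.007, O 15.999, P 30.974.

371.11 g/mol

First, the molecular formula is C12H21Br2NO2 (counting implicit H from valence).
  Br: 2 × 79.904 = 159.808
  C: 12 × 12.011 = 144.132
  H: 21 × 1.008 = 21.168
  N: 1 × 14.007 = 14.007
  O: 2 × 15.999 = 31.998
Sum: 2×79.904 + 12×12.011 + 21×1.008 + 1×14.007 + 2×15.999 = 371.113 → 371.11 g/mol.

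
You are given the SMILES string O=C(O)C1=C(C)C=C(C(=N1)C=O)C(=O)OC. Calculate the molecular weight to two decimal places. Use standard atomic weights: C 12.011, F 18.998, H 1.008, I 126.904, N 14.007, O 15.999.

First, the molecular formula is C10H9NO5 (counting implicit H from valence).
  C: 10 × 12.011 = 120.110
  H: 9 × 1.008 = 9.072
  N: 1 × 14.007 = 14.007
  O: 5 × 15.999 = 79.995
Sum: 10×12.011 + 9×1.008 + 1×14.007 + 5×15.999 = 223.184 → 223.18 g/mol.

223.18 g/mol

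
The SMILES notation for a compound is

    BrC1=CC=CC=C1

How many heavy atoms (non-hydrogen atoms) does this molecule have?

Every atom symbol written in the SMILES (organic subset) is one heavy atom; implicit H are not written.
Heavy atoms by element → Br:1, C:6.
Total: 7.

7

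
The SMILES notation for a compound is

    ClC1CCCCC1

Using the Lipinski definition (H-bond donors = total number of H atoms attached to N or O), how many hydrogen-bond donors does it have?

0

Donors: find every N or O and count the H atoms it carries.
  (no N or O atoms present)
Lipinski HBD = 0.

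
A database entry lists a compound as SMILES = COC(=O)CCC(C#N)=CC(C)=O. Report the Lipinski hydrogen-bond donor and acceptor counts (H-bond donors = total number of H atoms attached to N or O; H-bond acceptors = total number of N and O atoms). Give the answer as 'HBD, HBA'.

Donors: find every N or O and count the H atoms it carries.
  atom 2 (O): bond orders sum to 2 → 0 H
  atom 4 (O): bond orders sum to 2 → 0 H
  atom 9 (N): bond orders sum to 3 → 0 H
  atom 13 (O): bond orders sum to 2 → 0 H
Lipinski HBD = 0.
Acceptors: N atoms = 1, O atoms = 3 → HBA = 4.

0, 4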